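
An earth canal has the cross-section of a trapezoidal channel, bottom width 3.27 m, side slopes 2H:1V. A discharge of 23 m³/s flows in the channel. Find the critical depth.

y_c = 1.31 m

At critical depth, Q² T / (g A³) = 1, i.e. A³/T = Q²/g = 23²/9.81 = 53.92.
At y = 1.07 m: A³/T = 25.69 — short.
At y = 1.62 m: A³/T = 120.3 — over.
At y = 1.31 m: A³/T = 53.98 — close enough.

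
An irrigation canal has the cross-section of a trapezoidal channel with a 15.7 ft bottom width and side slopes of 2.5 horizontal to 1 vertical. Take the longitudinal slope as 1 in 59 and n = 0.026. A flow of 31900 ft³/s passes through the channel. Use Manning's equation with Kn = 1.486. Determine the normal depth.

y_n = 16.9 ft

Manning's equation rearranged: A R^(2/3) = nQ / (1.486·√S) = 0.026 × 31900 / (1.486 × √0.01695) = 4287.
At y = 20.6 ft: A R^(2/3) = 6819 — high.
At y = 11.7 ft: A R^(2/3) = 1866 — low.
At y = 16.9 ft: A R^(2/3) = 4293 — close enough.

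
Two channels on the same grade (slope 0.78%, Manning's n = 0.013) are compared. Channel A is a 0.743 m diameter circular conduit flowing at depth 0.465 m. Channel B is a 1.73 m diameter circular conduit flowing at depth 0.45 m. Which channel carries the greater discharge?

Channel A: For a circular section of diameter D = 0.743 m at depth y = 0.465 m, the central angle is θ = 2 arccos(1 − 2y/D) = 3.65 rad. Then A = (D²/8)(θ − sin θ) = 0.2855 m² and P = Dθ/2 = 1.356 m. Hydraulic radius R = A/P = 0.2855/1.356 = 0.2105 m. Q_A = (1/0.013)·0.2855·0.2105^(2/3)·√0.0078 = 0.6865 m³/s.
Channel B: For a circular section of diameter D = 1.73 m at depth y = 0.45 m, the central angle is θ = 2 arccos(1 − 2y/D) = 2.141 rad. Then A = (D²/8)(θ − sin θ) = 0.4859 m² and P = Dθ/2 = 1.852 m. Hydraulic radius R = A/P = 0.4859/1.852 = 0.2624 m. Q_B = (1/0.013)·0.4859·0.2624^(2/3)·√0.0078 = 1.353 m³/s.
Q_A = 0.6865 m³/s vs Q_B = 1.353 m³/s, so channel B carries more.

channel B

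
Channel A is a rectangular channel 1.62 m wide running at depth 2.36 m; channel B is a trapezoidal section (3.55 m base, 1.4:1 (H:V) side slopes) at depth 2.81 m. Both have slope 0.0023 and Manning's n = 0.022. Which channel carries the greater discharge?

channel B

Channel A: Flow area A = b·y = 1.62 × 2.36 = 3.823 m². Wetted perimeter P = b + 2y = 1.62 + 2×2.36 = 6.34 m. Hydraulic radius R = A/P = 3.823/6.34 = 0.603 m. Q_A = (1/0.022)·3.823·0.603^(2/3)·√0.0023 = 5.949 m³/s.
Channel B: With bottom width b = 3.55 m and side slope z = 1.4: A = (b + zy)y = (3.55 + 1.4×2.81)×2.81 = 21.03 m²; P = b + 2y√(1+z²) = 3.55 + 2×2.81×1.72 = 13.22 m. Hydraulic radius R = A/P = 21.03/13.22 = 1.591 m. Q_B = (1/0.022)·21.03·1.591^(2/3)·√0.0023 = 62.48 m³/s.
Q_A = 5.949 m³/s vs Q_B = 62.48 m³/s, so channel B carries more.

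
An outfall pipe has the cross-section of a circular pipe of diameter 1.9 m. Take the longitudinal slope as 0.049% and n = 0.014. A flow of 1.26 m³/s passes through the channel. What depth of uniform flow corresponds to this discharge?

y_n = 0.907 m

Manning's equation rearranged: A R^(2/3) = nQ / (1·√S) = 0.014 × 1.26 / (√0.00049) = 0.7969.
At y = 0.739 m: A R^(2/3) = 0.5525 — short.
At y = 1.1 m: A R^(2/3) = 1.097 — over.
At y = 0.907 m: A R^(2/3) = 0.7972 — ≈ 0.7969.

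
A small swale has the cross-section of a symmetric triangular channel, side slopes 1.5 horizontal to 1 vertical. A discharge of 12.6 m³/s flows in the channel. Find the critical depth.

y_c = 1.7 m

At critical depth, Q² T / (g A³) = 1, i.e. A³/T = Q²/g = 12.6²/9.81 = 16.18.
Try y = 2.04 m: A³/T = 39.75 — too large.
Try y = 1.7 m: A³/T = 15.97 — close enough.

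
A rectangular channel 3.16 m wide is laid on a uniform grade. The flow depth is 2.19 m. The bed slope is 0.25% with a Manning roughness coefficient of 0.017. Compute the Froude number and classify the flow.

Flow area A = b·y = 3.16 × 2.19 = 6.92 m². Wetted perimeter P = b + 2y = 3.16 + 2×2.19 = 7.54 m.
Hydraulic radius R = A/P = 6.92/7.54 = 0.9178 m.
V = (1/n) R^(2/3) √S = (1/0.017) × 0.9178^(2/3) × √0.0025 = 2.778 m/s. Hydraulic depth D_h = A/T = 6.92/3.16 = 2.19 m.
Froude number Fr = V/√(g·D_h) = 2.778/√(9.81×2.19) = 0.599, which is less than 1, so the flow is subcritical.

subcritical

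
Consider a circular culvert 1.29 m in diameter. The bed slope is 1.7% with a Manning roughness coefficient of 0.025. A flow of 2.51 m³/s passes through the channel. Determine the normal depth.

y_n = 0.859 m

Manning's equation rearranged: A R^(2/3) = nQ / (1·√S) = 0.025 × 2.51 / (√0.017) = 0.4813.
Try y = 1.07 m: A R^(2/3) = 0.6211 — too large.
Try y = 0.596 m: A R^(2/3) = 0.2682 — too small.
Try y = 0.859 m: A R^(2/3) = 0.481 — ≈ 0.4813.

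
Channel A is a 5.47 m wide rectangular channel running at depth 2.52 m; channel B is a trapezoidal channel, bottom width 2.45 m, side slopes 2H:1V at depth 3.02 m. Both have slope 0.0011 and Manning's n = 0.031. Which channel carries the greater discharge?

channel B

Channel A: Flow area A = b·y = 5.47 × 2.52 = 13.78 m². Wetted perimeter P = b + 2y = 5.47 + 2×2.52 = 10.51 m. Hydraulic radius R = A/P = 13.78/10.51 = 1.312 m. Q_A = (1/0.031)·13.78·1.312^(2/3)·√0.0011 = 17.67 m³/s.
Channel B: With bottom width b = 2.45 m and side slope z = 2: A = (b + zy)y = (2.45 + 2×3.02)×3.02 = 25.64 m²; P = b + 2y√(1+z²) = 2.45 + 2×3.02×2.236 = 15.96 m. Hydraulic radius R = A/P = 25.64/15.96 = 1.607 m. Q_B = (1/0.031)·25.64·1.607^(2/3)·√0.0011 = 37.63 m³/s.
Q_A = 17.67 m³/s vs Q_B = 37.63 m³/s, so channel B carries more.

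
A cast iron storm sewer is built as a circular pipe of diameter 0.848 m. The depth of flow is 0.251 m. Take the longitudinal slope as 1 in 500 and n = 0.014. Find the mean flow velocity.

For a circular section of diameter D = 0.848 m at depth y = 0.251 m, the central angle is θ = 2 arccos(1 − 2y/D) = 2.301 rad. Then A = (D²/8)(θ − sin θ) = 0.1399 m² and P = Dθ/2 = 0.9756 m.
Hydraulic radius R = A/P = 0.1399/0.9756 = 0.1434 m.
From Manning's equation, V = (1/n) R^(2/3) S^(1/2) = (1/0.014) × 0.1434^(2/3) × 0.002^(1/2) = 0.875 m/s.

V = 0.875 m/s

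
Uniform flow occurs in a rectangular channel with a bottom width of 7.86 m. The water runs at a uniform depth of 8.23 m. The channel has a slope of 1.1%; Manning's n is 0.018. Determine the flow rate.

Flow area A = b·y = 7.86 × 8.23 = 64.69 m². Wetted perimeter P = b + 2y = 7.86 + 2×8.23 = 24.32 m.
Hydraulic radius R = A/P = 64.69/24.32 = 2.66 m.
Manning's equation: Q = (1/n) A R^(2/3) S^(1/2) = (1/0.018) × 64.69 × 2.66^(2/3) × 0.011^(1/2) = 724 m³/s.

Q = 724 m³/s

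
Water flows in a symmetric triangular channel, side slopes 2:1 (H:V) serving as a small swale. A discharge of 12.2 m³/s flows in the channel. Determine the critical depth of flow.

At critical depth, Q² T / (g A³) = 1, i.e. A³/T = Q²/g = 12.2²/9.81 = 15.17.
Try y = 1.12 m: A³/T = 3.525 — low.
Try y = 1.68 m: A³/T = 26.77 — high.
Try y = 1.5 m: A³/T = 15.19 — matches.

y_c = 1.5 m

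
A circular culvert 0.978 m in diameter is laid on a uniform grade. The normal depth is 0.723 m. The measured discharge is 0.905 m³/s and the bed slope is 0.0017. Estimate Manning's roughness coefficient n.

n = 0.012

For a circular section of diameter D = 0.978 m at depth y = 0.723 m, the central angle is θ = 2 arccos(1 − 2y/D) = 4.14 rad. Then A = (D²/8)(θ − sin θ) = 0.5954 m² and P = Dθ/2 = 2.024 m.
Hydraulic radius R = A/P = 0.5954/2.024 = 0.2941 m.
Rearranging Manning's equation: n = (1/Q) A R^(2/3) S^(1/2) = (1/0.905) × 0.5954 × 0.2941^(2/3) × √0.0017 = 0.012.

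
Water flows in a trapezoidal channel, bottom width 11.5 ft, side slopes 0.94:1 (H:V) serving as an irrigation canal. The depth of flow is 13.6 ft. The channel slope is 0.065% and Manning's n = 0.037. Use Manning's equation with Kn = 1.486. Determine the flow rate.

With bottom width b = 11.5 ft and side slope z = 0.94: A = (b + zy)y = (11.5 + 0.94×13.6)×13.6 = 330.3 ft²; P = b + 2y√(1+z²) = 11.5 + 2×13.6×1.372 = 48.83 ft.
Hydraulic radius R = A/P = 330.3/48.83 = 6.763 ft.
Manning's equation: Q = (1.486/n) A R^(2/3) S^(1/2) = (1.486/0.037) × 330.3 × 6.763^(2/3) × 0.00065^(1/2) = 1210 ft³/s.

Q = 1210 ft³/s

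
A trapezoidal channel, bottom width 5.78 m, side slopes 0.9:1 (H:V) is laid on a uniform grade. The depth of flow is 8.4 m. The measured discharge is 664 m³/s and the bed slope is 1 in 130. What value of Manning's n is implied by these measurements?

With bottom width b = 5.78 m and side slope z = 0.9: A = (b + zy)y = (5.78 + 0.9×8.4)×8.4 = 112.1 m²; P = b + 2y√(1+z²) = 5.78 + 2×8.4×1.345 = 28.38 m.
Hydraulic radius R = A/P = 112.1/28.38 = 3.948 m.
Rearranging Manning's equation: n = (1/Q) A R^(2/3) S^(1/2) = (1/664) × 112.1 × 3.948^(2/3) × √0.007692 = 0.037.

n = 0.037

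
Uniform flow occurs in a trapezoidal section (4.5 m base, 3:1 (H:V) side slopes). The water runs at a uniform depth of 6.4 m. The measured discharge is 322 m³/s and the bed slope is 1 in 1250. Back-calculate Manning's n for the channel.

With bottom width b = 4.5 m and side slope z = 3: A = (b + zy)y = (4.5 + 3×6.4)×6.4 = 151.7 m²; P = b + 2y√(1+z²) = 4.5 + 2×6.4×3.162 = 44.98 m.
Hydraulic radius R = A/P = 151.7/44.98 = 3.372 m.
Rearranging Manning's equation: n = (1/Q) A R^(2/3) S^(1/2) = (1/322) × 151.7 × 3.372^(2/3) × √0.0008 = 0.03.

n = 0.03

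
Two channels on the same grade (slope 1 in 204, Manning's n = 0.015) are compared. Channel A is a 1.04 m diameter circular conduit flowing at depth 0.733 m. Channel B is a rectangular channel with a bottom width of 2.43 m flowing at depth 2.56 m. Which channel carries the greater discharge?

Channel A: For a circular section of diameter D = 1.04 m at depth y = 0.733 m, the central angle is θ = 2 arccos(1 − 2y/D) = 3.986 rad. Then A = (D²/8)(θ − sin θ) = 0.6399 m² and P = Dθ/2 = 2.073 m. Hydraulic radius R = A/P = 0.6399/2.073 = 0.3088 m. Q_A = (1/0.015)·0.6399·0.3088^(2/3)·√0.004902 = 1.364 m³/s.
Channel B: Flow area A = b·y = 2.43 × 2.56 = 6.221 m². Wetted perimeter P = b + 2y = 2.43 + 2×2.56 = 7.55 m. Hydraulic radius R = A/P = 6.221/7.55 = 0.8239 m. Q_B = (1/0.015)·6.221·0.8239^(2/3)·√0.004902 = 25.52 m³/s.
Q_A = 1.364 m³/s vs Q_B = 25.52 m³/s, so channel B carries more.

channel B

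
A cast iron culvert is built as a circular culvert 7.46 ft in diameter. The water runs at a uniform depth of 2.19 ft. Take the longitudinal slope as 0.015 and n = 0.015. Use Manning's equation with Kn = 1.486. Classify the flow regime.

supercritical

For a circular section of diameter D = 7.46 ft at depth y = 2.19 ft, the central angle is θ = 2 arccos(1 − 2y/D) = 2.29 rad. Then A = (D²/8)(θ − sin θ) = 10.7 ft² and P = Dθ/2 = 8.543 ft.
Hydraulic radius R = A/P = 10.7/8.543 = 1.253 ft.
V = (1.486/n) R^(2/3) √S = (1.486/0.015) × 1.253^(2/3) × √0.015 = 14.1 ft/s. Hydraulic depth D_h = A/T = 10.7/6.794 = 1.575 ft.
Froude number Fr = V/√(g·D_h) = 14.1/√(32.2×1.575) = 1.98, which is greater than 1, so the flow is supercritical.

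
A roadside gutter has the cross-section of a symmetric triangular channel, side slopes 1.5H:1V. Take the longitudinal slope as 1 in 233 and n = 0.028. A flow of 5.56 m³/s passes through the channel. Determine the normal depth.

y_n = 1.48 m

Manning's equation rearranged: A R^(2/3) = nQ / (1·√S) = 0.028 × 5.56 / (√0.004292) = 2.376.
At y = 1.1 m: A R^(2/3) = 1.078 — short.
At y = 1.81 m: A R^(2/3) = 4.067 — over.
At y = 1.48 m: A R^(2/3) = 2.378 — ≈ 2.376.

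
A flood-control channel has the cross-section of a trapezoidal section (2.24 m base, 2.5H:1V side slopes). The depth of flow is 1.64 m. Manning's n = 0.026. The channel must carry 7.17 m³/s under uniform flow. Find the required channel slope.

With bottom width b = 2.24 m and side slope z = 2.5: A = (b + zy)y = (2.24 + 2.5×1.64)×1.64 = 10.4 m²; P = b + 2y√(1+z²) = 2.24 + 2×1.64×2.693 = 11.07 m.
Hydraulic radius R = A/P = 10.4/11.07 = 0.9391 m.
From Manning's equation, S = [nQ / (1 A R^(2/3))]² = [0.026 × 7.17 / (1 × 10.4 × 0.9391^(2/3))]² = 0.00035.

S = 0.00035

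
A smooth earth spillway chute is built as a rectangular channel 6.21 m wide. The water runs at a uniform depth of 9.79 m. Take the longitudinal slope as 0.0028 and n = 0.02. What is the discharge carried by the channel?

Flow area A = b·y = 6.21 × 9.79 = 60.8 m². Wetted perimeter P = b + 2y = 6.21 + 2×9.79 = 25.79 m.
Hydraulic radius R = A/P = 60.8/25.79 = 2.357 m.
Manning's equation: Q = (1/n) A R^(2/3) S^(1/2) = (1/0.02) × 60.8 × 2.357^(2/3) × 0.0028^(1/2) = 285 m³/s.

Q = 285 m³/s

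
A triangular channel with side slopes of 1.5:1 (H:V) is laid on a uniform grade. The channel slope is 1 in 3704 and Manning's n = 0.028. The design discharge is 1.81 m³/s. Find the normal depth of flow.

Manning's equation rearranged: A R^(2/3) = nQ / (1·√S) = 0.028 × 1.81 / (√0.00027) = 3.084.
Try y = 1.79 m: A R^(2/3) = 3.949 — too large.
Try y = 1.2 m: A R^(2/3) = 1.359 — too small.
Try y = 1.63 m: A R^(2/3) = 3.076 — close enough.

y_n = 1.63 m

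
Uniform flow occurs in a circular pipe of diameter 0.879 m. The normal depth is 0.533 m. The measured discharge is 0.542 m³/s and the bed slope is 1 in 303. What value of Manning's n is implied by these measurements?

n = 0.016

For a circular section of diameter D = 0.879 m at depth y = 0.533 m, the central angle is θ = 2 arccos(1 − 2y/D) = 3.57 rad. Then A = (D²/8)(θ − sin θ) = 0.385 m² and P = Dθ/2 = 1.569 m.
Hydraulic radius R = A/P = 0.385/1.569 = 0.2453 m.
Rearranging Manning's equation: n = (1/Q) A R^(2/3) S^(1/2) = (1/0.542) × 0.385 × 0.2453^(2/3) × √0.0033 = 0.016.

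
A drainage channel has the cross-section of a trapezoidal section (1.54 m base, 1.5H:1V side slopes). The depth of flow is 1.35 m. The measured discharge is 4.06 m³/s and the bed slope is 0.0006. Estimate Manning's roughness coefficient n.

With bottom width b = 1.54 m and side slope z = 1.5: A = (b + zy)y = (1.54 + 1.5×1.35)×1.35 = 4.813 m²; P = b + 2y√(1+z²) = 1.54 + 2×1.35×1.803 = 6.407 m.
Hydraulic radius R = A/P = 4.813/6.407 = 0.7511 m.
Rearranging Manning's equation: n = (1/Q) A R^(2/3) S^(1/2) = (1/4.06) × 4.813 × 0.7511^(2/3) × √0.0006 = 0.024.

n = 0.024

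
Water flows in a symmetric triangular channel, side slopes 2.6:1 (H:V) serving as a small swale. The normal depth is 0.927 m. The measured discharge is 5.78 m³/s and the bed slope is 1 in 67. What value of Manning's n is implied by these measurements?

For a triangular section with side slope z = 2.6: A = zy² = 2.6×0.927² = 2.234 m²; P = 2y√(1+z²) = 2×0.927×2.786 = 5.165 m.
Hydraulic radius R = A/P = 2.234/5.165 = 0.4326 m.
Rearranging Manning's equation: n = (1/Q) A R^(2/3) S^(1/2) = (1/5.78) × 2.234 × 0.4326^(2/3) × √0.01493 = 0.027.

n = 0.027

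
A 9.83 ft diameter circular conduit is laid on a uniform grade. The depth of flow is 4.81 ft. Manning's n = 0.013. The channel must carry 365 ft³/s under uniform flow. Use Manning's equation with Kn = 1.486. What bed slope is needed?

For a circular section of diameter D = 9.83 ft at depth y = 4.81 ft, the central angle is θ = 2 arccos(1 − 2y/D) = 3.099 rad. Then A = (D²/8)(θ − sin θ) = 36.91 ft² and P = Dθ/2 = 15.23 ft.
Hydraulic radius R = A/P = 36.91/15.23 = 2.424 ft.
From Manning's equation, S = [nQ / (1.486 A R^(2/3))]² = [0.013 × 365 / (1.486 × 36.91 × 2.424^(2/3))]² = 0.0023.

S = 0.0023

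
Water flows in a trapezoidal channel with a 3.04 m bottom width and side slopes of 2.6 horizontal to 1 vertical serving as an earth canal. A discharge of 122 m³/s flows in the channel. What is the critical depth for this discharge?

At critical depth, Q² T / (g A³) = 1, i.e. A³/T = Q²/g = 122²/9.81 = 1517.
Trying y = 3.47 m: A³/T = 3478 — too large.
Trying y = 2.87 m: A³/T = 1524 — close enough.

y_c = 2.87 m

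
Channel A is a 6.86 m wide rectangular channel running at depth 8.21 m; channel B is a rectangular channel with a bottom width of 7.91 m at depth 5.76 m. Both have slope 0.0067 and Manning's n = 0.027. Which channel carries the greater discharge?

Channel A: Flow area A = b·y = 6.86 × 8.21 = 56.32 m². Wetted perimeter P = b + 2y = 6.86 + 2×8.21 = 23.28 m. Hydraulic radius R = A/P = 56.32/23.28 = 2.419 m. Q_A = (1/0.027)·56.32·2.419^(2/3)·√0.0067 = 307.7 m³/s.
Channel B: Flow area A = b·y = 7.91 × 5.76 = 45.56 m². Wetted perimeter P = b + 2y = 7.91 + 2×5.76 = 19.43 m. Hydraulic radius R = A/P = 45.56/19.43 = 2.345 m. Q_B = (1/0.027)·45.56·2.345^(2/3)·√0.0067 = 243.8 m³/s.
Q_A = 307.7 m³/s vs Q_B = 243.8 m³/s, so channel A carries more.

channel A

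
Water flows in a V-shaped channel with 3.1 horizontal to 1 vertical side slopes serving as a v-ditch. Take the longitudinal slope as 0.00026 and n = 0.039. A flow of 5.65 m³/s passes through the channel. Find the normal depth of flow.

Manning's equation rearranged: A R^(2/3) = nQ / (1·√S) = 0.039 × 5.65 / (√0.00026) = 13.67.
At y = 2.37 m: A R^(2/3) = 18.87 — over.
At y = 2.1 m: A R^(2/3) = 13.66 — close enough.

y_n = 2.1 m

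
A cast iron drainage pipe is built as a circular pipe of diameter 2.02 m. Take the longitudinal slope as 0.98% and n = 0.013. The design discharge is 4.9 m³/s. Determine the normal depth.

Manning's equation rearranged: A R^(2/3) = nQ / (1·√S) = 0.013 × 4.9 / (√0.0098) = 0.6435.
Trying y = 0.535 m: A R^(2/3) = 0.312 — low.
Trying y = 0.903 m: A R^(2/3) = 0.8367 — high.
Trying y = 0.781 m: A R^(2/3) = 0.6434 — close enough.

y_n = 0.781 m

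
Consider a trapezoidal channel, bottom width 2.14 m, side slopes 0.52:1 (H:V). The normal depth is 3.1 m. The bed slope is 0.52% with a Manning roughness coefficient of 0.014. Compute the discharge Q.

Q = 70.4 m³/s

With bottom width b = 2.14 m and side slope z = 0.52: A = (b + zy)y = (2.14 + 0.52×3.1)×3.1 = 11.63 m²; P = b + 2y√(1+z²) = 2.14 + 2×3.1×1.127 = 9.128 m.
Hydraulic radius R = A/P = 11.63/9.128 = 1.274 m.
Manning's equation: Q = (1/n) A R^(2/3) S^(1/2) = (1/0.014) × 11.63 × 1.274^(2/3) × 0.0052^(1/2) = 70.4 m³/s.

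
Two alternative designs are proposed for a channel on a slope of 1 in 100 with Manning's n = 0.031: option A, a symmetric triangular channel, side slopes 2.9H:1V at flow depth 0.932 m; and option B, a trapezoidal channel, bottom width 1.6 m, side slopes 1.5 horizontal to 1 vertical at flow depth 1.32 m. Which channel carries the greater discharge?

channel B

Channel A: For a triangular section with side slope z = 2.9: A = zy² = 2.9×0.932² = 2.519 m²; P = 2y√(1+z²) = 2×0.932×3.068 = 5.718 m. Hydraulic radius R = A/P = 2.519/5.718 = 0.4405 m. Q_A = (1/0.031)·2.519·0.4405^(2/3)·√0.01 = 4.705 m³/s.
Channel B: With bottom width b = 1.6 m and side slope z = 1.5: A = (b + zy)y = (1.6 + 1.5×1.32)×1.32 = 4.726 m²; P = b + 2y√(1+z²) = 1.6 + 2×1.32×1.803 = 6.359 m. Hydraulic radius R = A/P = 4.726/6.359 = 0.7431 m. Q_B = (1/0.031)·4.726·0.7431^(2/3)·√0.01 = 12.51 m³/s.
Q_A = 4.705 m³/s vs Q_B = 12.51 m³/s, so channel B carries more.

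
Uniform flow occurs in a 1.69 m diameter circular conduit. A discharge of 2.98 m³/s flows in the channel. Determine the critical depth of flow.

At critical depth, Q² T / (g A³) = 1, i.e. A³/T = Q²/g = 2.98²/9.81 = 0.9052.
At y = 1.04 m: A³/T = 1.847 — high.
At y = 0.77 m: A³/T = 0.5852 — low.
At y = 0.863 m: A³/T = 0.9048 — ≈ 0.9052.

y_c = 0.863 m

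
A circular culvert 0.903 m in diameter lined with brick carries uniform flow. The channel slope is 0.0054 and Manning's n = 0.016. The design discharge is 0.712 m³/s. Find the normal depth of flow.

Manning's equation rearranged: A R^(2/3) = nQ / (1·√S) = 0.016 × 0.712 / (√0.0054) = 0.155.
Try y = 0.582 m: A R^(2/3) = 0.1774 — over.
Try y = 0.388 m: A R^(2/3) = 0.09109 — short.
Try y = 0.532 m: A R^(2/3) = 0.1551 — matches.

y_n = 0.532 m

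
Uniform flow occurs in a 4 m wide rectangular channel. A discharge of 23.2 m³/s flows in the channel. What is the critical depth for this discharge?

y_c = 1.51 m

For a rectangular channel, critical depth y_c = (q²/g)^(1/3) where q = Q/b = 23.2/4 = 5.8 m²/s.
So y_c = (5.8²/9.81)^(1/3) = 1.51 m.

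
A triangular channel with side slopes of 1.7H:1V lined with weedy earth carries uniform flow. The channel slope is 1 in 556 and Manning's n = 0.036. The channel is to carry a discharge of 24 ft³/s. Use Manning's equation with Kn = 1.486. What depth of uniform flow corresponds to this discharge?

Manning's equation rearranged: A R^(2/3) = nQ / (1.486·√S) = 0.036 × 24 / (1.486 × √0.001799) = 13.71.
Trying y = 3.08 ft: A R^(2/3) = 19.48 — too large.
Trying y = 2.34 ft: A R^(2/3) = 9.361 — too small.
Trying y = 2.7 ft: A R^(2/3) = 13.71 — matches.

y_n = 2.7 ft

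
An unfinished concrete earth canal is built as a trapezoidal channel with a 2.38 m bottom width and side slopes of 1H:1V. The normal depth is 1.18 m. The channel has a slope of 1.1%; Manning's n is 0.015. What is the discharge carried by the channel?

Q = 23.9 m³/s

With bottom width b = 2.38 m and side slope z = 1: A = (b + zy)y = (2.38 + 1×1.18)×1.18 = 4.201 m²; P = b + 2y√(1+z²) = 2.38 + 2×1.18×1.414 = 5.718 m.
Hydraulic radius R = A/P = 4.201/5.718 = 0.7347 m.
Manning's equation: Q = (1/n) A R^(2/3) S^(1/2) = (1/0.015) × 4.201 × 0.7347^(2/3) × 0.011^(1/2) = 23.9 m³/s.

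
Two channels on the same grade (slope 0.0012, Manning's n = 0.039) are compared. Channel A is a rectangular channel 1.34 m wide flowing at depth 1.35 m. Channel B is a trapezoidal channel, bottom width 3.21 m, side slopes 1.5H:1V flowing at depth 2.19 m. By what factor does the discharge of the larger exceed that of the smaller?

15.8

Channel A: Flow area A = b·y = 1.34 × 1.35 = 1.809 m². Wetted perimeter P = b + 2y = 1.34 + 2×1.35 = 4.04 m. Hydraulic radius R = A/P = 1.809/4.04 = 0.4478 m. Q_A = (1/0.039)·1.809·0.4478^(2/3)·√0.0012 = 0.9405 m³/s.
Channel B: With bottom width b = 3.21 m and side slope z = 1.5: A = (b + zy)y = (3.21 + 1.5×2.19)×2.19 = 14.22 m²; P = b + 2y√(1+z²) = 3.21 + 2×2.19×1.803 = 11.11 m. Hydraulic radius R = A/P = 14.22/11.11 = 1.281 m. Q_B = (1/0.039)·14.22·1.281^(2/3)·√0.0012 = 14.9 m³/s.
The larger discharge is 14.9 m³/s and the smaller is 0.9405 m³/s; the ratio is 15.8.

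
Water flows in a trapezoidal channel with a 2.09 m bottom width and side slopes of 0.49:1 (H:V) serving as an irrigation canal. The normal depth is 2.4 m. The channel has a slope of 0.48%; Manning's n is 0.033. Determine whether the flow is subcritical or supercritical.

With bottom width b = 2.09 m and side slope z = 0.49: A = (b + zy)y = (2.09 + 0.49×2.4)×2.4 = 7.838 m²; P = b + 2y√(1+z²) = 2.09 + 2×2.4×1.114 = 7.435 m.
Hydraulic radius R = A/P = 7.838/7.435 = 1.054 m.
V = (1/n) R^(2/3) √S = (1/0.033) × 1.054^(2/3) × √0.0048 = 2.175 m/s. Hydraulic depth D_h = A/T = 7.838/4.442 = 1.765 m.
Froude number Fr = V/√(g·D_h) = 2.175/√(9.81×1.765) = 0.523, which is less than 1, so the flow is subcritical.

subcritical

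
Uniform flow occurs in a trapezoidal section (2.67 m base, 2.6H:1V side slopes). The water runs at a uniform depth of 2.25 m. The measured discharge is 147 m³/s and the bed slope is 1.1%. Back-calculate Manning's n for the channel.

With bottom width b = 2.67 m and side slope z = 2.6: A = (b + zy)y = (2.67 + 2.6×2.25)×2.25 = 19.17 m²; P = b + 2y√(1+z²) = 2.67 + 2×2.25×2.786 = 15.21 m.
Hydraulic radius R = A/P = 19.17/15.21 = 1.261 m.
Rearranging Manning's equation: n = (1/Q) A R^(2/3) S^(1/2) = (1/147) × 19.17 × 1.261^(2/3) × √0.011 = 0.016.

n = 0.016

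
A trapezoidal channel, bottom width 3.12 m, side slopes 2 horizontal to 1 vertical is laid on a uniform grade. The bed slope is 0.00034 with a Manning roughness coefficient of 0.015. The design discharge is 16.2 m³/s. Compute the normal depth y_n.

y_n = 1.83 m

Manning's equation rearranged: A R^(2/3) = nQ / (1·√S) = 0.015 × 16.2 / (√0.00034) = 13.18.
Try y = 1.43 m: A R^(2/3) = 7.964 — short.
Try y = 2.17 m: A R^(2/3) = 18.91 — over.
Try y = 1.83 m: A R^(2/3) = 13.2 — close enough.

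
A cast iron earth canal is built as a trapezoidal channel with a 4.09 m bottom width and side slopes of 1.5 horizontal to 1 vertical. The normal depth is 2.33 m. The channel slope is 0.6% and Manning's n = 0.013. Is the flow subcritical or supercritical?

With bottom width b = 4.09 m and side slope z = 1.5: A = (b + zy)y = (4.09 + 1.5×2.33)×2.33 = 17.67 m²; P = b + 2y√(1+z²) = 4.09 + 2×2.33×1.803 = 12.49 m.
Hydraulic radius R = A/P = 17.67/12.49 = 1.415 m.
V = (1/n) R^(2/3) √S = (1/0.013) × 1.415^(2/3) × √0.006 = 7.509 m/s. Hydraulic depth D_h = A/T = 17.67/11.08 = 1.595 m.
Froude number Fr = V/√(g·D_h) = 7.509/√(9.81×1.595) = 1.9, which is greater than 1, so the flow is supercritical.

supercritical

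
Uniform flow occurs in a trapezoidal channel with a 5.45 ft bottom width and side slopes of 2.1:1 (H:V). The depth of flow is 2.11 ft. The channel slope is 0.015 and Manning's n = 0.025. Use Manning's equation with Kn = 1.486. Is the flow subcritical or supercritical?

With bottom width b = 5.45 ft and side slope z = 2.1: A = (b + zy)y = (5.45 + 2.1×2.11)×2.11 = 20.85 ft²; P = b + 2y√(1+z²) = 5.45 + 2×2.11×2.326 = 15.27 ft.
Hydraulic radius R = A/P = 20.85/15.27 = 1.366 ft.
V = (1.486/n) R^(2/3) √S = (1.486/0.025) × 1.366^(2/3) × √0.015 = 8.961 ft/s. Hydraulic depth D_h = A/T = 20.85/14.31 = 1.457 ft.
Froude number Fr = V/√(g·D_h) = 8.961/√(32.2×1.457) = 1.31, which is greater than 1, so the flow is supercritical.

supercritical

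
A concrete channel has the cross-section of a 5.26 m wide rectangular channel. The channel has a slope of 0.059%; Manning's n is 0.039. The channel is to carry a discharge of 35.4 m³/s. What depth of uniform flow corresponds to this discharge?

y_n = 7.01 m

Manning's equation rearranged: A R^(2/3) = nQ / (1·√S) = 0.039 × 35.4 / (√0.00059) = 56.84.
Try y = 8.95 m: A R^(2/3) = 75.54 — too large.
Try y = 5.87 m: A R^(2/3) = 45.96 — too small.
Try y = 7.01 m: A R^(2/3) = 56.81 — close enough.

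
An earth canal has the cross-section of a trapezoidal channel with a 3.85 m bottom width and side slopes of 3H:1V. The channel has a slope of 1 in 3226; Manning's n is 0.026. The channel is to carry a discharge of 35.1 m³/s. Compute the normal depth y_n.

Manning's equation rearranged: A R^(2/3) = nQ / (1·√S) = 0.026 × 35.1 / (√0.00031) = 51.83.
Trying y = 3.55 m: A R^(2/3) = 80.54 — too large.
Trying y = 2.93 m: A R^(2/3) = 51.81 — matches.

y_n = 2.93 m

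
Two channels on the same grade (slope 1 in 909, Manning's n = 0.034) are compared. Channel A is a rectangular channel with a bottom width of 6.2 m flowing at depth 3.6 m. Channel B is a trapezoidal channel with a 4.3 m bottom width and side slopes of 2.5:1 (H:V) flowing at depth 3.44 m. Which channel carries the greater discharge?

channel B

Channel A: Flow area A = b·y = 6.2 × 3.6 = 22.32 m². Wetted perimeter P = b + 2y = 6.2 + 2×3.6 = 13.4 m. Hydraulic radius R = A/P = 22.32/13.4 = 1.666 m. Q_A = (1/0.034)·22.32·1.666^(2/3)·√0.0011 = 30.6 m³/s.
Channel B: With bottom width b = 4.3 m and side slope z = 2.5: A = (b + zy)y = (4.3 + 2.5×3.44)×3.44 = 44.38 m²; P = b + 2y√(1+z²) = 4.3 + 2×3.44×2.693 = 22.82 m. Hydraulic radius R = A/P = 44.38/22.82 = 1.944 m. Q_B = (1/0.034)·44.38·1.944^(2/3)·√0.0011 = 67.43 m³/s.
Q_A = 30.6 m³/s vs Q_B = 67.43 m³/s, so channel B carries more.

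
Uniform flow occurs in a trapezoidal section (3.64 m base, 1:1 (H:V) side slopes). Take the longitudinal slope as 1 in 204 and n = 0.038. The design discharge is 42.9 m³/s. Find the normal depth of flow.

Manning's equation rearranged: A R^(2/3) = nQ / (1·√S) = 0.038 × 42.9 / (√0.004902) = 23.28.
At y = 2.28 m: A R^(2/3) = 16.39 — low.
At y = 3.43 m: A R^(2/3) = 36.12 — high.
At y = 2.74 m: A R^(2/3) = 23.26 — close enough.

y_n = 2.74 m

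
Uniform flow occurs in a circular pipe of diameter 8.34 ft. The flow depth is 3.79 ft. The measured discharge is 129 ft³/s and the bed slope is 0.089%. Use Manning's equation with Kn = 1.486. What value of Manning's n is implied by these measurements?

For a circular section of diameter D = 8.34 ft at depth y = 3.79 ft, the central angle is θ = 2 arccos(1 − 2y/D) = 2.959 rad. Then A = (D²/8)(θ − sin θ) = 24.15 ft² and P = Dθ/2 = 12.34 ft.
Hydraulic radius R = A/P = 24.15/12.34 = 1.957 ft.
Rearranging Manning's equation: n = (1.486/Q) A R^(2/3) S^(1/2) = (1.486/129) × 24.15 × 1.957^(2/3) × √0.00089 = 0.013.

n = 0.013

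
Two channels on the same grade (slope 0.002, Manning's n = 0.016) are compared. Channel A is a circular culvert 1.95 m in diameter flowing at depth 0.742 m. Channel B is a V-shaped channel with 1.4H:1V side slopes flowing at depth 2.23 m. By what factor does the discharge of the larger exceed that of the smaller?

11.5

Channel A: For a circular section of diameter D = 1.95 m at depth y = 0.742 m, the central angle is θ = 2 arccos(1 − 2y/D) = 2.659 rad. Then A = (D²/8)(θ − sin θ) = 1.043 m² and P = Dθ/2 = 2.592 m. Hydraulic radius R = A/P = 1.043/2.592 = 0.4024 m. Q_A = (1/0.016)·1.043·0.4024^(2/3)·√0.002 = 1.589 m³/s.
Channel B: For a triangular section with side slope z = 1.4: A = zy² = 1.4×2.23² = 6.962 m²; P = 2y√(1+z²) = 2×2.23×1.72 = 7.673 m. Hydraulic radius R = A/P = 6.962/7.673 = 0.9073 m. Q_B = (1/0.016)·6.962·0.9073^(2/3)·√0.002 = 18.24 m³/s.
The larger discharge is 18.24 m³/s and the smaller is 1.589 m³/s; the ratio is 11.5.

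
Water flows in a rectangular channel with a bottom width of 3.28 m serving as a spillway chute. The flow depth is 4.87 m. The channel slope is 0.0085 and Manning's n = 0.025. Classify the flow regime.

subcritical

Flow area A = b·y = 3.28 × 4.87 = 15.97 m². Wetted perimeter P = b + 2y = 3.28 + 2×4.87 = 13.02 m.
Hydraulic radius R = A/P = 15.97/13.02 = 1.227 m.
V = (1/n) R^(2/3) √S = (1/0.025) × 1.227^(2/3) × √0.0085 = 4.226 m/s. Hydraulic depth D_h = A/T = 15.97/3.28 = 4.87 m.
Froude number Fr = V/√(g·D_h) = 4.226/√(9.81×4.87) = 0.611, which is less than 1, so the flow is subcritical.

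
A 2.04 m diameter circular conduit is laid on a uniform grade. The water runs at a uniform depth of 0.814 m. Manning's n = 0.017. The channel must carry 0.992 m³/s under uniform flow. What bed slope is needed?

S = 0.00058

For a circular section of diameter D = 2.04 m at depth y = 0.814 m, the central angle is θ = 2 arccos(1 − 2y/D) = 2.735 rad. Then A = (D²/8)(θ − sin θ) = 1.217 m² and P = Dθ/2 = 2.79 m.
Hydraulic radius R = A/P = 1.217/2.79 = 0.4362 m.
From Manning's equation, S = [nQ / (1 A R^(2/3))]² = [0.017 × 0.992 / (1 × 1.217 × 0.4362^(2/3))]² = 0.00058.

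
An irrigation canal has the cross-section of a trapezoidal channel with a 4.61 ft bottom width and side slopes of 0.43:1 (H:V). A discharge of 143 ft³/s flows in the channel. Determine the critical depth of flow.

At critical depth, Q² T / (g A³) = 1, i.e. A³/T = Q²/g = 143²/32.2 = 635.1.
Trying y = 2.24 ft: A³/T = 297.7 — short.
Trying y = 3.12 ft: A³/T = 877.9 — over.
Trying y = 2.83 ft: A³/T = 636.6 — matches.

y_c = 2.83 ft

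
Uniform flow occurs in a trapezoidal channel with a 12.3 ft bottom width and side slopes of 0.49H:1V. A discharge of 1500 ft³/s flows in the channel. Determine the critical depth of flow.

y_c = 7.01 ft

At critical depth, Q² T / (g A³) = 1, i.e. A³/T = Q²/g = 1500²/32.2 = 69880.
Try y = 8.78 ft: A³/T = 148200 — over.
Try y = 7.01 ft: A³/T = 70000 — close enough.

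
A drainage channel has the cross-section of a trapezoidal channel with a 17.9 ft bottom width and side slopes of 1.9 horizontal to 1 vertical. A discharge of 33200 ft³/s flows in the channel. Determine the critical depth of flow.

y_c = 24.3 ft

At critical depth, Q² T / (g A³) = 1, i.e. A³/T = Q²/g = 33200²/32.2 = 34230000.
Trying y = 20.4 ft: A³/T = 16180000 — too small.
Trying y = 27.6 ft: A³/T = 59590000 — too large.
Trying y = 24.3 ft: A³/T = 34230000 — close enough.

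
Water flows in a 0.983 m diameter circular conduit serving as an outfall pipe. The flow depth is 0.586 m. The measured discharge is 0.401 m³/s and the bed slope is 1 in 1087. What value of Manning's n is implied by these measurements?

n = 0.015

For a circular section of diameter D = 0.983 m at depth y = 0.586 m, the central angle is θ = 2 arccos(1 − 2y/D) = 3.529 rad. Then A = (D²/8)(θ − sin θ) = 0.4718 m² and P = Dθ/2 = 1.734 m.
Hydraulic radius R = A/P = 0.4718/1.734 = 0.272 m.
Rearranging Manning's equation: n = (1/Q) A R^(2/3) S^(1/2) = (1/0.401) × 0.4718 × 0.272^(2/3) × √0.00092 = 0.015.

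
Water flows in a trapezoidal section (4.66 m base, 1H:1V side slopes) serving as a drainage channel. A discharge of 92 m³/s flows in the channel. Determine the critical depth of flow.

y_c = 2.78 m

At critical depth, Q² T / (g A³) = 1, i.e. A³/T = Q²/g = 92²/9.81 = 862.8.
Trying y = 3.45 m: A³/T = 1895 — high.
Trying y = 2.44 m: A³/T = 545 — low.
Trying y = 2.78 m: A³/T = 865.8 — matches.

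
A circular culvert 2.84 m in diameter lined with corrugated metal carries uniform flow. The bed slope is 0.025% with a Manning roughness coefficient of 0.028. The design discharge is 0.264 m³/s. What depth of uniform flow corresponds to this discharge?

Manning's equation rearranged: A R^(2/3) = nQ / (1·√S) = 0.028 × 0.264 / (√0.00025) = 0.4675.
At y = 0.735 m: A R^(2/3) = 0.7395 — high.
At y = 0.441 m: A R^(2/3) = 0.2632 — low.
At y = 0.584 m: A R^(2/3) = 0.467 — ≈ 0.4675.

y_n = 0.584 m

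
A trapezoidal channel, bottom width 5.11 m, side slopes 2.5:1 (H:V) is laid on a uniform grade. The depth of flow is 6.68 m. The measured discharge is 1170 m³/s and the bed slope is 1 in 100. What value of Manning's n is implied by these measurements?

n = 0.029

With bottom width b = 5.11 m and side slope z = 2.5: A = (b + zy)y = (5.11 + 2.5×6.68)×6.68 = 145.7 m²; P = b + 2y√(1+z²) = 5.11 + 2×6.68×2.693 = 41.08 m.
Hydraulic radius R = A/P = 145.7/41.08 = 3.546 m.
Rearranging Manning's equation: n = (1/Q) A R^(2/3) S^(1/2) = (1/1170) × 145.7 × 3.546^(2/3) × √0.01 = 0.029.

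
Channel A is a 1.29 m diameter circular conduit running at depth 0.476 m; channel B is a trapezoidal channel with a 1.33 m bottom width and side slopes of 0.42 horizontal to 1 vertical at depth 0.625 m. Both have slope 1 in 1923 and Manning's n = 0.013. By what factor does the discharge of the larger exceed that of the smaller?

2.88

Channel A: For a circular section of diameter D = 1.29 m at depth y = 0.476 m, the central angle is θ = 2 arccos(1 − 2y/D) = 2.611 rad. Then A = (D²/8)(θ − sin θ) = 0.438 m² and P = Dθ/2 = 1.684 m. Hydraulic radius R = A/P = 0.438/1.684 = 0.26 m. Q_A = (1/0.013)·0.438·0.26^(2/3)·√0.00052 = 0.313 m³/s.
Channel B: With bottom width b = 1.33 m and side slope z = 0.42: A = (b + zy)y = (1.33 + 0.42×0.625)×0.625 = 0.9953 m²; P = b + 2y√(1+z²) = 1.33 + 2×0.625×1.085 = 2.686 m. Hydraulic radius R = A/P = 0.9953/2.686 = 0.3706 m. Q_B = (1/0.013)·0.9953·0.3706^(2/3)·√0.00052 = 0.9008 m³/s.
The larger discharge is 0.9008 m³/s and the smaller is 0.313 m³/s; the ratio is 2.88.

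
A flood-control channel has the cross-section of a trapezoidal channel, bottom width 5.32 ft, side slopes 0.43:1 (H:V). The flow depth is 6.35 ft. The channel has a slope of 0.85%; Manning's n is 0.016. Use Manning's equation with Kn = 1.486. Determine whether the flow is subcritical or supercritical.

With bottom width b = 5.32 ft and side slope z = 0.43: A = (b + zy)y = (5.32 + 0.43×6.35)×6.35 = 51.12 ft²; P = b + 2y√(1+z²) = 5.32 + 2×6.35×1.089 = 19.14 ft.
Hydraulic radius R = A/P = 51.12/19.14 = 2.67 ft.
V = (1.486/n) R^(2/3) √S = (1.486/0.016) × 2.67^(2/3) × √0.0085 = 16.48 ft/s. Hydraulic depth D_h = A/T = 51.12/10.78 = 4.742 ft.
Froude number Fr = V/√(g·D_h) = 16.48/√(32.2×4.742) = 1.33, which is greater than 1, so the flow is supercritical.

supercritical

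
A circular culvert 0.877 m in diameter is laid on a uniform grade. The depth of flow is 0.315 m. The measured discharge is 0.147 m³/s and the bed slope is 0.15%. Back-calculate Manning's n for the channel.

For a circular section of diameter D = 0.877 m at depth y = 0.315 m, the central angle is θ = 2 arccos(1 − 2y/D) = 2.571 rad. Then A = (D²/8)(θ − sin θ) = 0.1952 m² and P = Dθ/2 = 1.127 m.
Hydraulic radius R = A/P = 0.1952/1.127 = 0.1732 m.
Rearranging Manning's equation: n = (1/Q) A R^(2/3) S^(1/2) = (1/0.147) × 0.1952 × 0.1732^(2/3) × √0.0015 = 0.016.

n = 0.016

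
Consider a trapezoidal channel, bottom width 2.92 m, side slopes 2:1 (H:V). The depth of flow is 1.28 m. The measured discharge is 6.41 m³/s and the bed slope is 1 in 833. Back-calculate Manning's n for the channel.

With bottom width b = 2.92 m and side slope z = 2: A = (b + zy)y = (2.92 + 2×1.28)×1.28 = 7.014 m²; P = b + 2y√(1+z²) = 2.92 + 2×1.28×2.236 = 8.644 m.
Hydraulic radius R = A/P = 7.014/8.644 = 0.8114 m.
Rearranging Manning's equation: n = (1/Q) A R^(2/3) S^(1/2) = (1/6.41) × 7.014 × 0.8114^(2/3) × √0.0012 = 0.033.

n = 0.033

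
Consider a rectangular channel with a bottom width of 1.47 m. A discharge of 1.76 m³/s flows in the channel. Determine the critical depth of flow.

y_c = 0.527 m

For a rectangular channel, critical depth y_c = (q²/g)^(1/3) where q = Q/b = 1.76/1.47 = 1.197 m²/s.
So y_c = (1.197²/9.81)^(1/3) = 0.527 m.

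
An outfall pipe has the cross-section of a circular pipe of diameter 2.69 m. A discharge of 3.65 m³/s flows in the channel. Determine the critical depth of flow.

At critical depth, Q² T / (g A³) = 1, i.e. A³/T = Q²/g = 3.65²/9.81 = 1.358.
Try y = 1.03 m: A³/T = 3.069 — too large.
Try y = 0.659 m: A³/T = 0.544 — too small.
Try y = 0.834 m: A³/T = 1.359 — close enough.

y_c = 0.834 m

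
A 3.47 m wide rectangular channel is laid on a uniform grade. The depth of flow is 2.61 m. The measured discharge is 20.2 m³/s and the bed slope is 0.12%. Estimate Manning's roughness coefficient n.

n = 0.016

Flow area A = b·y = 3.47 × 2.61 = 9.057 m². Wetted perimeter P = b + 2y = 3.47 + 2×2.61 = 8.69 m.
Hydraulic radius R = A/P = 9.057/8.69 = 1.042 m.
Rearranging Manning's equation: n = (1/Q) A R^(2/3) S^(1/2) = (1/20.2) × 9.057 × 1.042^(2/3) × √0.0012 = 0.016.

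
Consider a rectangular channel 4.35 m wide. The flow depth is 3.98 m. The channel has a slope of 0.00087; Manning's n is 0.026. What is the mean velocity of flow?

Flow area A = b·y = 4.35 × 3.98 = 17.31 m². Wetted perimeter P = b + 2y = 4.35 + 2×3.98 = 12.31 m.
Hydraulic radius R = A/P = 17.31/12.31 = 1.406 m.
From Manning's equation, V = (1/n) R^(2/3) S^(1/2) = (1/0.026) × 1.406^(2/3) × 0.00087^(1/2) = 1.42 m/s.

V = 1.42 m/s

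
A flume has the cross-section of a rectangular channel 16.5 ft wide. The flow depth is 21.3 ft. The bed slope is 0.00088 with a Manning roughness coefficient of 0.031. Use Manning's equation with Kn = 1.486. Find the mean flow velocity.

V = 4.67 ft/s

Flow area A = b·y = 16.5 × 21.3 = 351.4 ft². Wetted perimeter P = b + 2y = 16.5 + 2×21.3 = 59.1 ft.
Hydraulic radius R = A/P = 351.4/59.1 = 5.947 ft.
From Manning's equation, V = (1.486/n) R^(2/3) S^(1/2) = (1.486/0.031) × 5.947^(2/3) × 0.00088^(1/2) = 4.67 ft/s.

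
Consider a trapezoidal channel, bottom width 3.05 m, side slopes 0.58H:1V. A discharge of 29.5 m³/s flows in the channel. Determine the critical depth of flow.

y_c = 1.87 m

At critical depth, Q² T / (g A³) = 1, i.e. A³/T = Q²/g = 29.5²/9.81 = 88.71.
At y = 2.18 m: A³/T = 149.1 — too large.
At y = 1.87 m: A³/T = 88.56 — close enough.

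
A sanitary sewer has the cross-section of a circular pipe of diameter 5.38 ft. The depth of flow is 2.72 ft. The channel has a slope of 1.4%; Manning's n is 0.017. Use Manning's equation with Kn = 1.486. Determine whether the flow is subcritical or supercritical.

For a circular section of diameter D = 5.38 ft at depth y = 2.72 ft, the central angle is θ = 2 arccos(1 − 2y/D) = 3.164 rad. Then A = (D²/8)(θ − sin θ) = 11.53 ft² and P = Dθ/2 = 8.511 ft.
Hydraulic radius R = A/P = 11.53/8.511 = 1.354 ft.
V = (1.486/n) R^(2/3) √S = (1.486/0.017) × 1.354^(2/3) × √0.014 = 12.66 ft/s. Hydraulic depth D_h = A/T = 11.53/5.38 = 2.143 ft.
Froude number Fr = V/√(g·D_h) = 12.66/√(32.2×2.143) = 1.52, which is greater than 1, so the flow is supercritical.

supercritical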